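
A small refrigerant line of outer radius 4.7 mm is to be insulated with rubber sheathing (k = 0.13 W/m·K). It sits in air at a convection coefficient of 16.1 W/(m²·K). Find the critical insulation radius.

For a cylinder r_cr = k/h = 0.13/16.1
r_cr = 8.07 mm; since the bare radius (4.7 mm) is below r_cr, adding a thin layer of insulation will *increase* heat loss.

r_cr ≈ 8.07 mm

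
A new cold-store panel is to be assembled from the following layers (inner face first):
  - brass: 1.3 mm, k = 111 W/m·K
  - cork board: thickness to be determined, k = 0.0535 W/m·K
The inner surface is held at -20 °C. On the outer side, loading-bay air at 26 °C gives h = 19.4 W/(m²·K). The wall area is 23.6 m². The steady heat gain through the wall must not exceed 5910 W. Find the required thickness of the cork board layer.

L ≈ 7.07 mm

Using the resistance-network approach (series):
R_brass = L/(kA) = 0.0013/(111×23.6) = 4.963×10^-7 K/W
R_outer film = 1/(h_o·A) = 1/(19.4×23.6) = 0.002184 K/W
Sum of the known resistances R_other = 0.002185 K/W
Required total resistance R_tot = ΔT/Q_allow = 46/5910 = 0.007783 K/W
R_cork board = R_tot − R_other = 0.005599 K/W
L = R·k·A = 0.005599×0.0535×23.6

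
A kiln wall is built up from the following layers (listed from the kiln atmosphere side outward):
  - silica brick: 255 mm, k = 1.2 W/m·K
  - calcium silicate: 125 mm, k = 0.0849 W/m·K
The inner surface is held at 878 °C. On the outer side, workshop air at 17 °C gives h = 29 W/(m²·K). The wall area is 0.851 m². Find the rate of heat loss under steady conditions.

Q ≈ 426 W

Using the resistance-network approach (series):
R_silica brick = L/(kA) = 0.255/(1.2×0.851) = 0.2497 K/W
R_calcium silicate = L/(kA) = 0.125/(0.0849×0.851) = 1.73 K/W
R_outer film = 1/(h_o·A) = 1/(29×0.851) = 0.04052 K/W
R_total = 2.02 K/W
Q = ΔT / R_total = 861 / 2.02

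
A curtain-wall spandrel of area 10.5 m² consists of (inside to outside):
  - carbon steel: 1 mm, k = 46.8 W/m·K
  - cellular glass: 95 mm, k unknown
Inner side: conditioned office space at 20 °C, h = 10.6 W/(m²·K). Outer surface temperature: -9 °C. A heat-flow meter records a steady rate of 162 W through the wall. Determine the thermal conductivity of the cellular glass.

k ≈ 0.0532 W/(m·K)

Using the resistance-network approach (series):
R_inner film = 1/(h_i·A) = 1/(10.6×10.5) = 0.008985 K/W
R_carbon steel = L/(kA) = 0.001/(46.8×10.5) = 2.035×10^-6 K/W
Sum of known resistances R_other = 0.008987 K/W
Total R = ΔT/Q = 29/162 = 0.179 K/W
R_cellular glass = R_total − R_other = 0.17 K/W
k = L/(R·A) = 0.095/(0.17×10.5)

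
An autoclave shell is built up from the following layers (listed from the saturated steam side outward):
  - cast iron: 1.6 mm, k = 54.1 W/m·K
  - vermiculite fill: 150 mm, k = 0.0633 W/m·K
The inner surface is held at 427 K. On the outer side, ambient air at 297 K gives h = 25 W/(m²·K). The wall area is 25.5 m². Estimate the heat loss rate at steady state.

Q ≈ 1380 W

Treating each layer as a thermal resistance in series:
R_cast iron = L/(kA) = 0.0016/(54.1×25.5) = 1.16×10^-6 K/W
R_vermiculite fill = L/(kA) = 0.15/(0.0633×25.5) = 0.09293 K/W
R_outer film = 1/(h_o·A) = 1/(25×25.5) = 0.001569 K/W
R_total = 0.0945 K/W
Q = ΔT / R_total = 130 / 0.0945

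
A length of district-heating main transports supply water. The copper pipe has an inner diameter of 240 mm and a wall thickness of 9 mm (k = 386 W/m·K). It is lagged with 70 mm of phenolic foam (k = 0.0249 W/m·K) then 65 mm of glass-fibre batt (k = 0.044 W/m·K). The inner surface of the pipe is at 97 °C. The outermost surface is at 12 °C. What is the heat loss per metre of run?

q′ ≈ 22.4 W/m

Per-layer cylindrical resistances, series-summed:
R_copper pipe wall = ln(129/120)/(2π×386×1) = 2.982×10^-5 K/W
R_phenolic foam = ln(199/129)/(2π×0.0249×1) = 2.771 K/W
R_glass-fibre batt = ln(264/199)/(2π×0.044×1) = 1.022 K/W
R_total = 3.793 K/W
Q = ΔT/R_total = 85/3.793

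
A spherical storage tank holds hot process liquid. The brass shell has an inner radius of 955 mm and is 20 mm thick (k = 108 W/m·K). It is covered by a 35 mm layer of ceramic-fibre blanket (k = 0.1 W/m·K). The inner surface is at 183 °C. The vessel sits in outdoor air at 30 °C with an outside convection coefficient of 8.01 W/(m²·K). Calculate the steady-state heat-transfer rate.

Q ≈ 4020 W

Spherical conduction: R = (1/r_in − 1/r_out)/(4πk) per layer; series-sum.
R_brass shell = (1/0.955 − 1/0.975)/(4π×108) = 1.583×10^-5 K/W
R_ceramic-fibre blanket = (1/0.975 − 1/1.01)/(4π×0.1) = 0.02828 K/W
R_outer film = 1/(h·4πr_o²) = 1/(8.01×4π×1.01²) = 0.009739 K/W
R_total = 0.03804 K/W
Q = ΔT/R_total = 153/0.03804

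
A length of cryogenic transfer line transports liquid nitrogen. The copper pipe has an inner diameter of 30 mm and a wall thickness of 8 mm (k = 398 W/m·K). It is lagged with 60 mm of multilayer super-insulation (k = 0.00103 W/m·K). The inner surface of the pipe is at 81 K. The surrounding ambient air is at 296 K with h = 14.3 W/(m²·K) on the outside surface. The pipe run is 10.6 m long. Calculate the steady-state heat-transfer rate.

Treating each annulus and film as a series resistance:
R_copper pipe wall = ln(23/15)/(2π×398×10.6) = 1.613×10^-5 K/W
R_multilayer super-insulation = ln(83/23)/(2π×0.00103×10.6) = 18.71 K/W
R_outer film = 1/(h_o·2πr_oL) = 1/(14.3×2π×0.083×10.6) = 0.01265 K/W
R_total = 18.72 K/W
Q = ΔT/R_total = 215/18.72

Q ≈ 11.5 W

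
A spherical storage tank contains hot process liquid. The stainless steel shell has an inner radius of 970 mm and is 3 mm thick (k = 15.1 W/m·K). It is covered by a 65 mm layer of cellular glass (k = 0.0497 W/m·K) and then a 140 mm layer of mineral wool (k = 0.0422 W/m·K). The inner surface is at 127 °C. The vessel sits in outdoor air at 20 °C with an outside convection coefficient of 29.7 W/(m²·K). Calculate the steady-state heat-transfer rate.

Q ≈ 333 W

For a spherical shell R = (1/r₁ − 1/r₂)/(4πk); film R = 1/(h·4πr²). In series:
R_stainless steel shell = (1/0.97 − 1/0.973)/(4π×15.1) = 1.675×10^-5 K/W
R_cellular glass = (1/0.973 − 1/1.038)/(4π×0.0497) = 0.103 K/W
R_mineral wool = (1/1.038 − 1/1.178)/(4π×0.0422) = 0.2159 K/W
R_outer film = 1/(h·4πr_o²) = 1/(29.7×4π×1.178²) = 0.001931 K/W
R_total = 0.3209 K/W
Q = ΔT/R_total = 107/0.3209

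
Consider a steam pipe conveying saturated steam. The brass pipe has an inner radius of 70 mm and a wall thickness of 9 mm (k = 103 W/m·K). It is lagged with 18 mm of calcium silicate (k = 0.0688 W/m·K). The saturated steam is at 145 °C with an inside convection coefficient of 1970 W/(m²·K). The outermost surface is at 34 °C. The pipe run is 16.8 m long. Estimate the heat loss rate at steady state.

Treating each annulus and film as a series resistance:
R_inner film = 1/(h_i·2πr₁L) = 1/(1970×2π×0.07×16.8) = 6.87×10^-5 K/W
R_brass pipe wall = ln(79/70)/(2π×103×16.8) = 1.112×10^-5 K/W
R_calcium silicate = ln(97/79)/(2π×0.0688×16.8) = 0.02826 K/W
R_total = 0.02834 K/W
Q = ΔT/R_total = 111/0.02834

Q ≈ 3920 W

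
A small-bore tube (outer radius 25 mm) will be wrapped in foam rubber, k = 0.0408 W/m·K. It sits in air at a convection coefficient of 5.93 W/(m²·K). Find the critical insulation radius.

For a cylinder r_cr = k/h = 0.0408/5.93
r_cr = 6.88 mm; since the bare radius (25 mm) is above r_cr, any added insulation will reduce heat loss.

r_cr ≈ 6.88 mm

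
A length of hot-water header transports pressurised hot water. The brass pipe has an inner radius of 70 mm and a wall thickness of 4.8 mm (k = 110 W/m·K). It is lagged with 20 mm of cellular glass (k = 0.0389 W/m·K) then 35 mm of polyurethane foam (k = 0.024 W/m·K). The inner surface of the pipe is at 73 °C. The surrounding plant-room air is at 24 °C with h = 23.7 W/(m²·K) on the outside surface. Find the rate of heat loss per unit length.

q′ ≈ 15.8 W/m

Treating each annulus and film as a series resistance:
R_brass pipe wall = ln(74.8/70)/(2π×110×1) = 9.596×10^-5 K/W
R_cellular glass = ln(94.8/74.8)/(2π×0.0389×1) = 0.9695 K/W
R_polyurethane foam = ln(129.8/94.8)/(2π×0.024×1) = 2.084 K/W
R_outer film = 1/(h_o·2πr_oL) = 1/(23.7×2π×0.1298×1) = 0.05174 K/W
R_total = 3.105 K/W
Q = ΔT/R_total = 49/3.105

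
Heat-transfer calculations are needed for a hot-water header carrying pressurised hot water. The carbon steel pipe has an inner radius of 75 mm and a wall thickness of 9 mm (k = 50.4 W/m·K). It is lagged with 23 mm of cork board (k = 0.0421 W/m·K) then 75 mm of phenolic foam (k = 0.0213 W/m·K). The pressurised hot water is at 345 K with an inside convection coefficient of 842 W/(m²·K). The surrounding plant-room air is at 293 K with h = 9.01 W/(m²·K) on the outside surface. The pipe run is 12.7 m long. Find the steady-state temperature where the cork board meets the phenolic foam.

T ≈ 335 K

Cylindrical conduction, so R = ln(r₂/r₁)/(2πkL) per layer, in series:
R_inner film = 1/(h_i·2πr₁L) = 1/(842×2π×0.075×12.7) = 1.984×10^-4 K/W
R_carbon steel pipe wall = ln(84/75)/(2π×50.4×12.7) = 2.818×10^-5 K/W
R_cork board = ln(107/84)/(2π×0.0421×12.7) = 0.07204 K/W
R_phenolic foam = ln(182/107)/(2π×0.0213×12.7) = 0.3125 K/W
R_outer film = 1/(h_o·2πr_oL) = 1/(9.01×2π×0.182×12.7) = 0.007642 K/W
R_total = 0.3924 K/W
Q = ΔT/R_total = 52/0.3924
Q = 133 W
T_interface = T_inner − Q·ΣR(inner→interface) = 345 − 133×0.07227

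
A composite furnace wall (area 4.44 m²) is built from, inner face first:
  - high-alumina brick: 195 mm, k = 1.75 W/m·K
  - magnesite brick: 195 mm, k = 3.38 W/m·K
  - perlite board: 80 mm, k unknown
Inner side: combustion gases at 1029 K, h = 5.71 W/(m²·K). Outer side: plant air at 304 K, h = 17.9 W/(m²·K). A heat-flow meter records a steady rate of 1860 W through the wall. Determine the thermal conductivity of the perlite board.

Series thermal resistances:
R_inner film = 1/(h_i·A) = 1/(5.71×4.44) = 0.03944 K/W
R_high-alumina brick = L/(kA) = 0.195/(1.75×4.44) = 0.0251 K/W
R_magnesite brick = L/(kA) = 0.195/(3.38×4.44) = 0.01299 K/W
R_outer film = 1/(h_o·A) = 1/(17.9×4.44) = 0.01258 K/W
Sum of known resistances R_other = 0.09012 K/W
Total R = ΔT/Q = 725/1860 = 0.3898 K/W
R_perlite board = R_total − R_other = 0.2997 K/W
k = L/(R·A) = 0.08/(0.2997×4.44)

k ≈ 0.0601 W/(m·K)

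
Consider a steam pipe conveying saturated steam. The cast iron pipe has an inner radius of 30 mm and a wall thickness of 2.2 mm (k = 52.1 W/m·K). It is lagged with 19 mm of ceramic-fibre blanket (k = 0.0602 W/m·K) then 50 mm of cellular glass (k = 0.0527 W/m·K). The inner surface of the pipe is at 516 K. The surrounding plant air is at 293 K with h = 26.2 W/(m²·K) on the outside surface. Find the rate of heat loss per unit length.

Treating each annulus and film as a series resistance:
R_cast iron pipe wall = ln(32.2/30)/(2π×52.1×1) = 2.162×10^-4 K/W
R_ceramic-fibre blanket = ln(51.2/32.2)/(2π×0.0602×1) = 1.226 K/W
R_cellular glass = ln(101.2/51.2)/(2π×0.0527×1) = 2.058 K/W
R_outer film = 1/(h_o·2πr_oL) = 1/(26.2×2π×0.1012×1) = 0.06003 K/W
R_total = 3.344 K/W
Q = ΔT/R_total = 223/3.344

q′ ≈ 66.7 W/m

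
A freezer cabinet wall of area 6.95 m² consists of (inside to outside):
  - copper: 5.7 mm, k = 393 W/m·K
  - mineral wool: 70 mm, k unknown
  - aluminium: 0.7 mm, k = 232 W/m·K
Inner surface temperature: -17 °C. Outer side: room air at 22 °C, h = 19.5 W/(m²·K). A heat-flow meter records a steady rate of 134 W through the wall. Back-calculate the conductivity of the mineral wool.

k ≈ 0.0355 W/(m·K)

Using the resistance-network approach (series):
R_copper = L/(kA) = 0.0057/(393×6.95) = 2.087×10^-6 K/W
R_aluminium = L/(kA) = 0.0007/(232×6.95) = 4.341×10^-7 K/W
R_outer film = 1/(h_o·A) = 1/(19.5×6.95) = 0.007379 K/W
Sum of known resistances R_other = 0.007381 K/W
Total R = ΔT/Q = 39/134 = 0.291 K/W
R_mineral wool = R_total − R_other = 0.2837 K/W
k = L/(R·A) = 0.07/(0.2837×6.95)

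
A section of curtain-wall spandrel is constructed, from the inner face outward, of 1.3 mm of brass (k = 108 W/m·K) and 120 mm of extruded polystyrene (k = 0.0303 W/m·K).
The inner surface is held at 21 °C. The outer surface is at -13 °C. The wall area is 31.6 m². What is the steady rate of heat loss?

Treating each layer as a thermal resistance in series:
R_brass = L/(kA) = 0.0013/(108×31.6) = 3.809×10^-7 K/W
R_extruded polystyrene = L/(kA) = 0.12/(0.0303×31.6) = 0.1253 K/W
R_total = 0.1253 K/W
Q = ΔT / R_total = 34 / 0.1253

Q ≈ 271 W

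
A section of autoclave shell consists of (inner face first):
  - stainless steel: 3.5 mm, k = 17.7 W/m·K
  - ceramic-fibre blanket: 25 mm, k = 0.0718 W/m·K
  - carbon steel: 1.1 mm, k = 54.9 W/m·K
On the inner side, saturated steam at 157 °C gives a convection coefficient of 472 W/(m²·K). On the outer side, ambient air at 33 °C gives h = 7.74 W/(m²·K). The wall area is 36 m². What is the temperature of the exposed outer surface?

T ≈ 66.4 °C

Model the wall as resistances in series:
R_inner film = 1/(h_i·A) = 1/(472×36) = 5.885×10^-5 K/W
R_stainless steel = L/(kA) = 0.0035/(17.7×36) = 5.493×10^-6 K/W
R_ceramic-fibre blanket = L/(kA) = 0.025/(0.0718×36) = 0.009672 K/W
R_carbon steel = L/(kA) = 0.0011/(54.9×36) = 5.566×10^-7 K/W
R_outer film = 1/(h_o·A) = 1/(7.74×36) = 0.003589 K/W
R_total = 0.01333 K/W;  Q = ΔT/R_total = 124/0.01333 = 9305 W
T_interface = T_inner − Q·ΣR(inner→interface) = 157 − 9310×0.009737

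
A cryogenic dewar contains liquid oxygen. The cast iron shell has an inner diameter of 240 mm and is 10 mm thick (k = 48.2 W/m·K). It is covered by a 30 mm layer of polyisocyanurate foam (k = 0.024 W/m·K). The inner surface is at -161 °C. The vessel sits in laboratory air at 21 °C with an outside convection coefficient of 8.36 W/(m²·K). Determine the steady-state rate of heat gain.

Radial (spherical) resistances in series:
R_cast iron shell = (1/0.12 − 1/0.13)/(4π×48.2) = 0.001058 K/W
R_polyisocyanurate foam = (1/0.13 − 1/0.16)/(4π×0.024) = 4.782 K/W
R_outer film = 1/(h·4πr_o²) = 1/(8.36×4π×0.16²) = 0.3718 K/W
R_total = 5.155 K/W
Q = ΔT/R_total = 182/5.155

Q ≈ 35.3 W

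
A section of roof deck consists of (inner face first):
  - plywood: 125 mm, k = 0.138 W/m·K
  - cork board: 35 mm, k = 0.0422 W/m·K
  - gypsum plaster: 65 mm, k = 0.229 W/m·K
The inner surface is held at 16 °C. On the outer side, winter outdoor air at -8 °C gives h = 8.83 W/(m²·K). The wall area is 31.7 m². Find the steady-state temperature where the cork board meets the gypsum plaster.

Series thermal resistances:
R_plywood = L/(kA) = 0.125/(0.138×31.7) = 0.02857 K/W
R_cork board = L/(kA) = 0.035/(0.0422×31.7) = 0.02616 K/W
R_gypsum plaster = L/(kA) = 0.065/(0.229×31.7) = 0.008954 K/W
R_outer film = 1/(h_o·A) = 1/(8.83×31.7) = 0.003573 K/W
R_total = 0.06726 K/W;  Q = ΔT/R_total = 24/0.06726 = 356.8 W
T_interface = T_inner − Q·ΣR(inner→interface) = 16 − 357×0.05474

T ≈ -3.53 °C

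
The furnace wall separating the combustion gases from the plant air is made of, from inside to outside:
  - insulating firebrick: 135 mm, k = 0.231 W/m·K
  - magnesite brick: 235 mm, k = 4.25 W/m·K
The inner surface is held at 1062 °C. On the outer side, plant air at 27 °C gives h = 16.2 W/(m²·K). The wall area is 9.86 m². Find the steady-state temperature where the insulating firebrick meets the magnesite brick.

T ≈ 200 °C

Thermal resistances in series:
R_insulating firebrick = L/(kA) = 0.135/(0.231×9.86) = 0.05927 K/W
R_magnesite brick = L/(kA) = 0.235/(4.25×9.86) = 0.005608 K/W
R_outer film = 1/(h_o·A) = 1/(16.2×9.86) = 0.00626 K/W
R_total = 0.07114 K/W;  Q = ΔT/R_total = 1035/0.07114 = 14550 W
T_interface = T_inner − Q·ΣR(inner→interface) = 1062 − 14500×0.05927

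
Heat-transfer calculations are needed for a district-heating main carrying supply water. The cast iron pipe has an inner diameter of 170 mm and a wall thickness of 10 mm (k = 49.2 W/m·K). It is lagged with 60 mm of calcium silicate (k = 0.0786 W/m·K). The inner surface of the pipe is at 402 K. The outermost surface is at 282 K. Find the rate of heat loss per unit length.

Radial resistances (cylindrical: R_cond = ln(r_o/r_i)/(2πkL), R_conv = 1/(h·2πrL)):
R_cast iron pipe wall = ln(95/85)/(2π×49.2×1) = 3.598×10^-4 K/W
R_calcium silicate = ln(155/95)/(2π×0.0786×1) = 0.9913 K/W
R_total = 0.9916 K/W
Q = ΔT/R_total = 120/0.9916

q′ ≈ 121 W/m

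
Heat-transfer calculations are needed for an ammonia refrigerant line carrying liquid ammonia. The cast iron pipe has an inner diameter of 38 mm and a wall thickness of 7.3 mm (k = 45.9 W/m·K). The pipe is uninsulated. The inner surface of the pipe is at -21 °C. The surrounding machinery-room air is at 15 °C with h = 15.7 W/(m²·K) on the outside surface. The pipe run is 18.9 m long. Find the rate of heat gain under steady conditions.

Q ≈ 1760 W

Radial resistances (cylindrical: R_cond = ln(r_o/r_i)/(2πkL), R_conv = 1/(h·2πrL)):
R_cast iron pipe wall = ln(26.3/19)/(2π×45.9×18.9) = 5.965×10^-5 K/W
R_outer film = 1/(h_o·2πr_oL) = 1/(15.7×2π×0.0263×18.9) = 0.02039 K/W
R_total = 0.02045 K/W
Q = ΔT/R_total = 36/0.02045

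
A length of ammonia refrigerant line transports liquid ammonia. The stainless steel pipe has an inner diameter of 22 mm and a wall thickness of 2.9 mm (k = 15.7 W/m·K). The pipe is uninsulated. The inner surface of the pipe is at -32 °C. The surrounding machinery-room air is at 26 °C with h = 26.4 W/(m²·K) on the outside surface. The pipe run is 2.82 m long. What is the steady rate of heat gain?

Q ≈ 375 W

Treating each annulus and film as a series resistance:
R_stainless steel pipe wall = ln(13.9/11)/(2π×15.7×2.82) = 8.412×10^-4 K/W
R_outer film = 1/(h_o·2πr_oL) = 1/(26.4×2π×0.0139×2.82) = 0.1538 K/W
R_total = 0.1546 K/W
Q = ΔT/R_total = 58/0.1546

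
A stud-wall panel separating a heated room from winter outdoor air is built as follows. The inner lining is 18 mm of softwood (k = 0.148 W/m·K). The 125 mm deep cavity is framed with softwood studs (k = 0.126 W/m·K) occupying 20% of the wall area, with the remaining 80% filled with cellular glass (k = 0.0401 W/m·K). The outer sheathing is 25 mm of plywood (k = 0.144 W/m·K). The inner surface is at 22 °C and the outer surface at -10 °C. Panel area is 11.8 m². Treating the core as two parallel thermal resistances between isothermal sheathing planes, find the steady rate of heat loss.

Q ≈ 152 W

Sheathing layers in series; stud and cavity paths in parallel between them.
R_inner = 0.018/(0.148×11.8) = 0.01031 K/W
R_stud  = 0.125/(0.126×0.2×11.8) = 0.4204 K/W
R_cav   = 0.125/(0.0401×0.8×11.8) = 0.3302 K/W
1/R_core = 1/R_stud + 1/R_cav → R_core = 0.1849 K/W
R_outer = 0.025/(0.144×11.8) = 0.01471 K/W
R_total = 0.21 K/W
Q = ΔT/R_total = 32/0.21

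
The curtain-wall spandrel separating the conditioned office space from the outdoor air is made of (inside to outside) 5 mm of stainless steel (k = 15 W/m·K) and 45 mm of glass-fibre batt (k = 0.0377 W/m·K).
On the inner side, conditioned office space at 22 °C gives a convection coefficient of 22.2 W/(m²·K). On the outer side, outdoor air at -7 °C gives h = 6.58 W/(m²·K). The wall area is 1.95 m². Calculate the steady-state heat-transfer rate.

Using the resistance-network approach (series):
R_inner film = 1/(h_i·A) = 1/(22.2×1.95) = 0.0231 K/W
R_stainless steel = L/(kA) = 0.005/(15×1.95) = 1.709×10^-4 K/W
R_glass-fibre batt = L/(kA) = 0.045/(0.0377×1.95) = 0.6121 K/W
R_outer film = 1/(h_o·A) = 1/(6.58×1.95) = 0.07794 K/W
R_total = 0.7133 K/W
Q = ΔT / R_total = 29 / 0.7133

Q ≈ 40.7 W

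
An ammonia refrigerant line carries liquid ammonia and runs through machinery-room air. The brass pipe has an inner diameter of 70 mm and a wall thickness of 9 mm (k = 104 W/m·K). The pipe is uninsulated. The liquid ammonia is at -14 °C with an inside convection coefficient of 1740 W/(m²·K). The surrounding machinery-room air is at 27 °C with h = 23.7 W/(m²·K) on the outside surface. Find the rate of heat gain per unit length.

Radial resistances (cylindrical: R_cond = ln(r_o/r_i)/(2πkL), R_conv = 1/(h·2πrL)):
R_inner film = 1/(h_i·2πr₁L) = 1/(1740×2π×0.035×1) = 0.002613 K/W
R_brass pipe wall = ln(44/35)/(2π×104×1) = 3.502×10^-4 K/W
R_outer film = 1/(h_o·2πr_oL) = 1/(23.7×2π×0.044×1) = 0.1526 K/W
R_total = 0.1556 K/W
Q = ΔT/R_total = 41/0.1556

q′ ≈ 264 W/m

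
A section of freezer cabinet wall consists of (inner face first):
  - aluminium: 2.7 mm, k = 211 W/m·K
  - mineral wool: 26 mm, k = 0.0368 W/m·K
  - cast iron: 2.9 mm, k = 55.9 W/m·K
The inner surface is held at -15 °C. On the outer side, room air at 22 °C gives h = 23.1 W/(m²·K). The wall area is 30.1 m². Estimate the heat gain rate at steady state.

Q ≈ 1490 W

Series thermal resistances:
R_aluminium = L/(kA) = 0.0027/(211×30.1) = 4.251×10^-7 K/W
R_mineral wool = L/(kA) = 0.026/(0.0368×30.1) = 0.02347 K/W
R_cast iron = L/(kA) = 0.0029/(55.9×30.1) = 1.724×10^-6 K/W
R_outer film = 1/(h_o·A) = 1/(23.1×30.1) = 0.001438 K/W
R_total = 0.02491 K/W
Q = ΔT / R_total = 37 / 0.02491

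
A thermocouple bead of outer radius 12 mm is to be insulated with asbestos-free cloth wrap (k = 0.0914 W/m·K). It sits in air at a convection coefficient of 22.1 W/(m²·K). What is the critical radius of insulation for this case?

r_cr ≈ 8.27 mm

For a sphere r_cr = 2k/h = 2×0.0914/22.1
r_cr = 8.27 mm; since the bare radius (12 mm) is above r_cr, any added insulation will reduce heat loss.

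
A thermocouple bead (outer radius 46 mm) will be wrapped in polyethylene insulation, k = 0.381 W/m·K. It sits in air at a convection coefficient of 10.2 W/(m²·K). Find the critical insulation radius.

For a sphere r_cr = 2k/h = 2×0.381/10.2
r_cr = 74.7 mm; since the bare radius (46 mm) is below r_cr, adding a thin layer of insulation will *increase* heat loss.

r_cr ≈ 74.7 mm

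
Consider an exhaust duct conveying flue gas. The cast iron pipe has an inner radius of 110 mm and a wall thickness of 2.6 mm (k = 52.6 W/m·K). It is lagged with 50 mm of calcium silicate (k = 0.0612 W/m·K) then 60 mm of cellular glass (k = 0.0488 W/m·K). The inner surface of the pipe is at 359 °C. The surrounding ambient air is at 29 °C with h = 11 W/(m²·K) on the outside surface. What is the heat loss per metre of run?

For a radial system each layer contributes R = ln(r_out/r_in)/(2πkL); films add R = 1/(hA).
R_cast iron pipe wall = ln(112.6/110)/(2π×52.6×1) = 7.069×10^-5 K/W
R_calcium silicate = ln(162.6/112.6)/(2π×0.0612×1) = 0.9556 K/W
R_cellular glass = ln(222.6/162.6)/(2π×0.0488×1) = 1.024 K/W
R_outer film = 1/(h_o·2πr_oL) = 1/(11×2π×0.2226×1) = 0.065 K/W
R_total = 2.045 K/W
Q = ΔT/R_total = 330/2.045

q′ ≈ 161 W/m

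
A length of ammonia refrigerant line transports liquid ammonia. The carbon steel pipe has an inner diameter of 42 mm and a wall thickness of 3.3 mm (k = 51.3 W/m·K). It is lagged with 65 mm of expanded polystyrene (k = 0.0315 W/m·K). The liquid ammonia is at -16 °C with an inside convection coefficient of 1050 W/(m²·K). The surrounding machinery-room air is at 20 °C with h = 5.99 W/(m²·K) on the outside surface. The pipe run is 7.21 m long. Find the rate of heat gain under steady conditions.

Cylindrical conduction, so R = ln(r₂/r₁)/(2πkL) per layer, in series:
R_inner film = 1/(h_i·2πr₁L) = 1/(1050×2π×0.021×7.21) = 0.001001 K/W
R_carbon steel pipe wall = ln(24.3/21)/(2π×51.3×7.21) = 6.28×10^-5 K/W
R_expanded polystyrene = ln(89.3/24.3)/(2π×0.0315×7.21) = 0.9121 K/W
R_outer film = 1/(h_o·2πr_oL) = 1/(5.99×2π×0.0893×7.21) = 0.04127 K/W
R_total = 0.9544 K/W
Q = ΔT/R_total = 36/0.9544

Q ≈ 37.7 W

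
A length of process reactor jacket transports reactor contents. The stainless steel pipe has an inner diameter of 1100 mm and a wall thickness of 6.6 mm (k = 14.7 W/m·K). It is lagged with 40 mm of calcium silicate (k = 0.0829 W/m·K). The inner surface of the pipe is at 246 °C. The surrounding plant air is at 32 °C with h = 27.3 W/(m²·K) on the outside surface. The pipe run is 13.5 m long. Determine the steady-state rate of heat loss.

Q ≈ 20200 W

Radial resistances (cylindrical: R_cond = ln(r_o/r_i)/(2πkL), R_conv = 1/(h·2πrL)):
R_stainless steel pipe wall = ln(556.6/550)/(2π×14.7×13.5) = 9.567×10^-6 K/W
R_calcium silicate = ln(596.6/556.6)/(2π×0.0829×13.5) = 0.009869 K/W
R_outer film = 1/(h_o·2πr_oL) = 1/(27.3×2π×0.5966×13.5) = 7.238×10^-4 K/W
R_total = 0.0106 K/W
Q = ΔT/R_total = 214/0.0106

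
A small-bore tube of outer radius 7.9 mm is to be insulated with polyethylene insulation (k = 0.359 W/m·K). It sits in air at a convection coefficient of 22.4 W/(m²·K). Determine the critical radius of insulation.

r_cr ≈ 16 mm

For a cylinder r_cr = k/h = 0.359/22.4
r_cr = 16 mm; since the bare radius (7.9 mm) is below r_cr, adding a thin layer of insulation will *increase* heat loss.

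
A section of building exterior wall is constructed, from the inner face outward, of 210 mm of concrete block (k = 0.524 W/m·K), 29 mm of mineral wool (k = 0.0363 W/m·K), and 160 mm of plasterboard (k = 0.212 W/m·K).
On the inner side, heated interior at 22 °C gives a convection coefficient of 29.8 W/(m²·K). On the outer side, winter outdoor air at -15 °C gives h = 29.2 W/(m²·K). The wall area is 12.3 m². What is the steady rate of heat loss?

Model the wall as resistances in series:
R_inner film = 1/(h_i·A) = 1/(29.8×12.3) = 0.002728 K/W
R_concrete block = L/(kA) = 0.21/(0.524×12.3) = 0.03258 K/W
R_mineral wool = L/(kA) = 0.029/(0.0363×12.3) = 0.06495 K/W
R_plasterboard = L/(kA) = 0.16/(0.212×12.3) = 0.06136 K/W
R_outer film = 1/(h_o·A) = 1/(29.2×12.3) = 0.002784 K/W
R_total = 0.1644 K/W
Q = ΔT / R_total = 37 / 0.1644

Q ≈ 225 W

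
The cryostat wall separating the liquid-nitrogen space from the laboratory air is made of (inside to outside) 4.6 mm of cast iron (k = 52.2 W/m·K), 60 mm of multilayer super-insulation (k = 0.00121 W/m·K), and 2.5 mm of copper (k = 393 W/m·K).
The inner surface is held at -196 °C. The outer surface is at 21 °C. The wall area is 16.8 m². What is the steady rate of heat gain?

Thermal resistances in series:
R_cast iron = L/(kA) = 0.0046/(52.2×16.8) = 5.245×10^-6 K/W
R_multilayer super-insulation = L/(kA) = 0.06/(0.00121×16.8) = 2.952 K/W
R_copper = L/(kA) = 0.0025/(393×16.8) = 3.787×10^-7 K/W
R_total = 2.952 K/W
Q = ΔT / R_total = 217 / 2.952

Q ≈ 73.5 W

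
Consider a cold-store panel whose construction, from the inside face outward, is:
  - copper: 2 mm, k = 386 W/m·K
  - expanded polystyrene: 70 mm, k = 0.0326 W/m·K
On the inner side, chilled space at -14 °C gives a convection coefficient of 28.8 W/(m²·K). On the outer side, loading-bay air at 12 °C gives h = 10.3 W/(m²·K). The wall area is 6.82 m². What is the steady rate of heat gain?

Thermal resistances in series:
R_inner film = 1/(h_i·A) = 1/(28.8×6.82) = 0.005091 K/W
R_copper = L/(kA) = 0.002/(386×6.82) = 7.597×10^-7 K/W
R_expanded polystyrene = L/(kA) = 0.07/(0.0326×6.82) = 0.3148 K/W
R_outer film = 1/(h_o·A) = 1/(10.3×6.82) = 0.01424 K/W
R_total = 0.3342 K/W
Q = ΔT / R_total = 26 / 0.3342

Q ≈ 77.8 W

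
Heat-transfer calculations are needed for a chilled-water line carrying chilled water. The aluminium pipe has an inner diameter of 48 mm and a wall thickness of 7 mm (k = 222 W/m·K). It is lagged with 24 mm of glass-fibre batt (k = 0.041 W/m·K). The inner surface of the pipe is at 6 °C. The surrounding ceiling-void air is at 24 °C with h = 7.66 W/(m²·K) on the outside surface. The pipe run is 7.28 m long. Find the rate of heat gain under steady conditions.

Q ≈ 50.3 W

For a radial system each layer contributes R = ln(r_out/r_in)/(2πkL); films add R = 1/(hA).
R_aluminium pipe wall = ln(31/24)/(2π×222×7.28) = 2.52×10^-5 K/W
R_glass-fibre batt = ln(55/31)/(2π×0.041×7.28) = 0.3057 K/W
R_outer film = 1/(h_o·2πr_oL) = 1/(7.66×2π×0.055×7.28) = 0.05189 K/W
R_total = 0.3576 K/W
Q = ΔT/R_total = 18/0.3576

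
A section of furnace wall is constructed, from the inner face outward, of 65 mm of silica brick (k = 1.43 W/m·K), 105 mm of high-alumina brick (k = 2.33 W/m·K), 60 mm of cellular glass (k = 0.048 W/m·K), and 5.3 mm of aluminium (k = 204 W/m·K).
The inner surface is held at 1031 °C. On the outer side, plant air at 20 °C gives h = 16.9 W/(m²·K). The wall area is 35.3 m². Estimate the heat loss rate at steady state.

Q ≈ 25500 W

Thermal resistances in series:
R_silica brick = L/(kA) = 0.065/(1.43×35.3) = 0.001288 K/W
R_high-alumina brick = L/(kA) = 0.105/(2.33×35.3) = 0.001277 K/W
R_cellular glass = L/(kA) = 0.06/(0.048×35.3) = 0.03541 K/W
R_aluminium = L/(kA) = 0.0053/(204×35.3) = 7.36×10^-7 K/W
R_outer film = 1/(h_o·A) = 1/(16.9×35.3) = 0.001676 K/W
R_total = 0.03965 K/W
Q = ΔT / R_total = 1011 / 0.03965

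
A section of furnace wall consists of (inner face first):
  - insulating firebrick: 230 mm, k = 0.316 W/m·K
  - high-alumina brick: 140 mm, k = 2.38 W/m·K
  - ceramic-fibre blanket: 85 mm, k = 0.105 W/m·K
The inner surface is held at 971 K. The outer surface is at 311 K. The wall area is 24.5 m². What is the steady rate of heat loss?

Q ≈ 10100 W

Treating each layer as a thermal resistance in series:
R_insulating firebrick = L/(kA) = 0.23/(0.316×24.5) = 0.02971 K/W
R_high-alumina brick = L/(kA) = 0.14/(2.38×24.5) = 0.002401 K/W
R_ceramic-fibre blanket = L/(kA) = 0.085/(0.105×24.5) = 0.03304 K/W
R_total = 0.06515 K/W
Q = ΔT / R_total = 660 / 0.06515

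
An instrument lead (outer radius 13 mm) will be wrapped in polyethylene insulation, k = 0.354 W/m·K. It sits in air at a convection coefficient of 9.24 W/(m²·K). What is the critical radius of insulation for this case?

For a cylinder r_cr = k/h = 0.354/9.24
r_cr = 38.3 mm; since the bare radius (13 mm) is below r_cr, adding a thin layer of insulation will *increase* heat loss.

r_cr ≈ 38.3 mm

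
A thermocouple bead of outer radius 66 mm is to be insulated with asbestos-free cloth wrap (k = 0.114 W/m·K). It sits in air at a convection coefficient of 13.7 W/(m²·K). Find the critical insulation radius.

For a sphere r_cr = 2k/h = 2×0.114/13.7
r_cr = 16.6 mm; since the bare radius (66 mm) is above r_cr, any added insulation will reduce heat loss.

r_cr ≈ 16.6 mm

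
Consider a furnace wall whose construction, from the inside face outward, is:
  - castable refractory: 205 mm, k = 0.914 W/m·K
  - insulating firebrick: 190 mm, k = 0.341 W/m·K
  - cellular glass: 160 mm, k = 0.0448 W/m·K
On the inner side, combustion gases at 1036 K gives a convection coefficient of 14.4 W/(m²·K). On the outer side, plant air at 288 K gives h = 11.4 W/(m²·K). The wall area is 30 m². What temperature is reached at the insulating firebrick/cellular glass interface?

T ≈ 895 K

Model the wall as resistances in series:
R_inner film = 1/(h_i·A) = 1/(14.4×30) = 0.002315 K/W
R_castable refractory = L/(kA) = 0.205/(0.914×30) = 0.007476 K/W
R_insulating firebrick = L/(kA) = 0.19/(0.341×30) = 0.01857 K/W
R_cellular glass = L/(kA) = 0.16/(0.0448×30) = 0.119 K/W
R_outer film = 1/(h_o·A) = 1/(11.4×30) = 0.002924 K/W
R_total = 0.1503 K/W;  Q = ΔT/R_total = 748/0.1503 = 4976 W
T_interface = T_inner − Q·ΣR(inner→interface) = 1036 − 4980×0.02836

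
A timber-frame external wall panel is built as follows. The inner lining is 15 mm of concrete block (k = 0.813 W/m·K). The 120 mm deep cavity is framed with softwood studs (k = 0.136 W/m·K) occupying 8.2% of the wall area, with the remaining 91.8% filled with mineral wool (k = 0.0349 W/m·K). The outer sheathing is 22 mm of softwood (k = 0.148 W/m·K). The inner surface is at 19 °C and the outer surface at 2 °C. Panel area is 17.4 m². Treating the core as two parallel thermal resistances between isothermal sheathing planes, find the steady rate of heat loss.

Q ≈ 100 W

Sheathing layers in series; stud and cavity paths in parallel between them.
R_inner = 0.015/(0.813×17.4) = 0.00106 K/W
R_stud  = 0.12/(0.136×0.082×17.4) = 0.6184 K/W
R_cav   = 0.12/(0.0349×0.918×17.4) = 0.2153 K/W
1/R_core = 1/R_stud + 1/R_cav → R_core = 0.1597 K/W
R_outer = 0.022/(0.148×17.4) = 0.008543 K/W
R_total = 0.1693 K/W
Q = ΔT/R_total = 17/0.1693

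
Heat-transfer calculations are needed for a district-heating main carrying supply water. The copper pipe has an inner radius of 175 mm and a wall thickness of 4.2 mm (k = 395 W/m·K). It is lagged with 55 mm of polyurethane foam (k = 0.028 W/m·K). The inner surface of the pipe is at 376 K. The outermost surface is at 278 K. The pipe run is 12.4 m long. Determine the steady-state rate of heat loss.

Treating each annulus and film as a series resistance:
R_copper pipe wall = ln(179.2/175)/(2π×395×12.4) = 7.706×10^-7 K/W
R_polyurethane foam = ln(234.2/179.2)/(2π×0.028×12.4) = 0.1227 K/W
R_total = 0.1227 K/W
Q = ΔT/R_total = 98/0.1227

Q ≈ 799 W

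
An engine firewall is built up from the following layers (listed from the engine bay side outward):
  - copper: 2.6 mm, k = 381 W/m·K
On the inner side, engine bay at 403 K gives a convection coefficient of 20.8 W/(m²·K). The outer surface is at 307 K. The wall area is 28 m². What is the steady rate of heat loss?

Q ≈ 55900 W

Model the wall as resistances in series:
R_inner film = 1/(h_i·A) = 1/(20.8×28) = 0.001717 K/W
R_copper = L/(kA) = 0.0026/(381×28) = 2.437×10^-7 K/W
R_total = 0.001717 K/W
Q = ΔT / R_total = 96 / 0.001717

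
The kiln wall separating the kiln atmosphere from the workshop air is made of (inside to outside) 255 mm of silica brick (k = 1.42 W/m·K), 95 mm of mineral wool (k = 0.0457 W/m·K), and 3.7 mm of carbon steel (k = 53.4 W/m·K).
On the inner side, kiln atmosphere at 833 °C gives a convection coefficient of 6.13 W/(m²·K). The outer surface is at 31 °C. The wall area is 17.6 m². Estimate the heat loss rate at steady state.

Q ≈ 5830 W

Model the wall as resistances in series:
R_inner film = 1/(h_i·A) = 1/(6.13×17.6) = 0.009269 K/W
R_silica brick = L/(kA) = 0.255/(1.42×17.6) = 0.0102 K/W
R_mineral wool = L/(kA) = 0.095/(0.0457×17.6) = 0.1181 K/W
R_carbon steel = L/(kA) = 0.0037/(53.4×17.6) = 3.937×10^-6 K/W
R_total = 0.1376 K/W
Q = ΔT / R_total = 802 / 0.1376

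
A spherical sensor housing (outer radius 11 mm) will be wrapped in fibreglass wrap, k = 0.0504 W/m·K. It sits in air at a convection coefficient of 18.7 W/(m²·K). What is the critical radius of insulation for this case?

For a sphere r_cr = 2k/h = 2×0.0504/18.7
r_cr = 5.39 mm; since the bare radius (11 mm) is above r_cr, any added insulation will reduce heat loss.

r_cr ≈ 5.39 mm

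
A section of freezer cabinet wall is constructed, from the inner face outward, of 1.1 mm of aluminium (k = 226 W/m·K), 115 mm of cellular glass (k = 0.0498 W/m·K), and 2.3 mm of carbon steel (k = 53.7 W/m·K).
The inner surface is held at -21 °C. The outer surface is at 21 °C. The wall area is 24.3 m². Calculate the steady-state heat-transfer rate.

Series thermal resistances:
R_aluminium = L/(kA) = 0.0011/(226×24.3) = 2.003×10^-7 K/W
R_cellular glass = L/(kA) = 0.115/(0.0498×24.3) = 0.09503 K/W
R_carbon steel = L/(kA) = 0.0023/(53.7×24.3) = 1.763×10^-6 K/W
R_total = 0.09503 K/W
Q = ΔT / R_total = 42 / 0.09503

Q ≈ 442 W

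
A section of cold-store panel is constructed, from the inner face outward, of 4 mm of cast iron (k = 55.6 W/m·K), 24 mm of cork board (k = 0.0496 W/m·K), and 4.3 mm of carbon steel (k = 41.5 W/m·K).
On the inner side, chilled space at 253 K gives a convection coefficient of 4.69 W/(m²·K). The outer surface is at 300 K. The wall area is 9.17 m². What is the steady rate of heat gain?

Series thermal resistances:
R_inner film = 1/(h_i·A) = 1/(4.69×9.17) = 0.02325 K/W
R_cast iron = L/(kA) = 0.004/(55.6×9.17) = 7.845×10^-6 K/W
R_cork board = L/(kA) = 0.024/(0.0496×9.17) = 0.05277 K/W
R_carbon steel = L/(kA) = 0.0043/(41.5×9.17) = 1.13×10^-5 K/W
R_total = 0.07604 K/W
Q = ΔT / R_total = 47 / 0.07604

Q ≈ 618 W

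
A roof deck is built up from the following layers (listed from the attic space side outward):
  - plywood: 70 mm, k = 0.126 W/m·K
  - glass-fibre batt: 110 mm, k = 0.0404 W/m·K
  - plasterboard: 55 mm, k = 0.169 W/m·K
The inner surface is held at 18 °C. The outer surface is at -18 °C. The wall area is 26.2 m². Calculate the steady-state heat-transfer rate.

Q ≈ 262 W

Using the resistance-network approach (series):
R_plywood = L/(kA) = 0.07/(0.126×26.2) = 0.0212 K/W
R_glass-fibre batt = L/(kA) = 0.11/(0.0404×26.2) = 0.1039 K/W
R_plasterboard = L/(kA) = 0.055/(0.169×26.2) = 0.01242 K/W
R_total = 0.1375 K/W
Q = ΔT / R_total = 36 / 0.1375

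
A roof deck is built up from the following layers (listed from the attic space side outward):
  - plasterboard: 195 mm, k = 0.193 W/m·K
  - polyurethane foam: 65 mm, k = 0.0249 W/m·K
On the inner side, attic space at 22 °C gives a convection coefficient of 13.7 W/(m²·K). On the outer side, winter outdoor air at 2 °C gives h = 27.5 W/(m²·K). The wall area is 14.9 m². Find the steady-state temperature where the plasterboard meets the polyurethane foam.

T ≈ 16.2 °C

Treating each layer as a thermal resistance in series:
R_inner film = 1/(h_i·A) = 1/(13.7×14.9) = 0.004899 K/W
R_plasterboard = L/(kA) = 0.195/(0.193×14.9) = 0.06781 K/W
R_polyurethane foam = L/(kA) = 0.065/(0.0249×14.9) = 0.1752 K/W
R_outer film = 1/(h_o·A) = 1/(27.5×14.9) = 0.002441 K/W
R_total = 0.2503 K/W;  Q = ΔT/R_total = 20/0.2503 = 79.89 W
T_interface = T_inner − Q·ΣR(inner→interface) = 22 − 79.9×0.07271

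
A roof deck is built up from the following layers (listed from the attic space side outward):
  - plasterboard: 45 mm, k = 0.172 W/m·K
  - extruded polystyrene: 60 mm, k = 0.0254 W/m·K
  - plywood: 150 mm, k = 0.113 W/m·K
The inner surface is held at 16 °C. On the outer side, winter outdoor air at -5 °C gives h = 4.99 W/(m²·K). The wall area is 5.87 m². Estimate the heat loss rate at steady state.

Q ≈ 29.7 W

Thermal resistances in series:
R_plasterboard = L/(kA) = 0.045/(0.172×5.87) = 0.04457 K/W
R_extruded polystyrene = L/(kA) = 0.06/(0.0254×5.87) = 0.4024 K/W
R_plywood = L/(kA) = 0.15/(0.113×5.87) = 0.2261 K/W
R_outer film = 1/(h_o·A) = 1/(4.99×5.87) = 0.03414 K/W
R_total = 0.7073 K/W
Q = ΔT / R_total = 21 / 0.7073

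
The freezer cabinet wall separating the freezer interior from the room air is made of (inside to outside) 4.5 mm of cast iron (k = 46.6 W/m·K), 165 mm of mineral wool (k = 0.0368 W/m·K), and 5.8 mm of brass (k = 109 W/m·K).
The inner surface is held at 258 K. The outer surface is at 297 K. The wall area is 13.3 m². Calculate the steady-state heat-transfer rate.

Q ≈ 116 W

Model the wall as resistances in series:
R_cast iron = L/(kA) = 0.0045/(46.6×13.3) = 7.261×10^-6 K/W
R_mineral wool = L/(kA) = 0.165/(0.0368×13.3) = 0.3371 K/W
R_brass = L/(kA) = 0.0058/(109×13.3) = 4.001×10^-6 K/W
R_total = 0.3371 K/W
Q = ΔT / R_total = 39 / 0.3371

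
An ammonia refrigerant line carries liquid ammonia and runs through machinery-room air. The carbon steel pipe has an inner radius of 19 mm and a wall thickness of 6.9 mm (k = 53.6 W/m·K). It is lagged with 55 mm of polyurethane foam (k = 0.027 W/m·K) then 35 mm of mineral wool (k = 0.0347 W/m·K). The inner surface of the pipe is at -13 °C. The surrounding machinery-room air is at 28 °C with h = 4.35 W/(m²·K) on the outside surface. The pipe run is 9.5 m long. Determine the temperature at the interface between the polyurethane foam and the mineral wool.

For a radial system each layer contributes R = ln(r_out/r_in)/(2πkL); films add R = 1/(hA).
R_carbon steel pipe wall = ln(25.9/19)/(2π×53.6×9.5) = 9.683×10^-5 K/W
R_polyurethane foam = ln(80.9/25.9)/(2π×0.027×9.5) = 0.7067 K/W
R_mineral wool = ln(115.9/80.9)/(2π×0.0347×9.5) = 0.1736 K/W
R_outer film = 1/(h_o·2πr_oL) = 1/(4.35×2π×0.1159×9.5) = 0.03323 K/W
R_total = 0.9136 K/W
Q = ΔT/R_total = 41/0.9136
Q = 44.9 W
T_interface = T_inner + Q·ΣR(inner→interface) = -13 + 44.9×0.7068

T ≈ 18.7 °C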